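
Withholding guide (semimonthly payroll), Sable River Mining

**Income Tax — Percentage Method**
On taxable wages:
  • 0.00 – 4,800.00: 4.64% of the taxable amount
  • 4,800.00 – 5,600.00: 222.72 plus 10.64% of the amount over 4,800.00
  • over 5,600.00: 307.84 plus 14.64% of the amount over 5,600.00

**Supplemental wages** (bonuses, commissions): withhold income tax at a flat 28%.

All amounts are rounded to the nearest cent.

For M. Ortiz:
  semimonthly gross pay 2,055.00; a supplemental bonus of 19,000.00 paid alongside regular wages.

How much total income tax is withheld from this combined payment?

Income Tax: taxable = 2,055.00
  4.64% × 2,055.00 = 95.35
Supplemental (28% flat on bonus): 28% × 19,000.00 = 5,320.00
Total income tax: 95.35 + 5,320.00 = 5,415.35

5,415.35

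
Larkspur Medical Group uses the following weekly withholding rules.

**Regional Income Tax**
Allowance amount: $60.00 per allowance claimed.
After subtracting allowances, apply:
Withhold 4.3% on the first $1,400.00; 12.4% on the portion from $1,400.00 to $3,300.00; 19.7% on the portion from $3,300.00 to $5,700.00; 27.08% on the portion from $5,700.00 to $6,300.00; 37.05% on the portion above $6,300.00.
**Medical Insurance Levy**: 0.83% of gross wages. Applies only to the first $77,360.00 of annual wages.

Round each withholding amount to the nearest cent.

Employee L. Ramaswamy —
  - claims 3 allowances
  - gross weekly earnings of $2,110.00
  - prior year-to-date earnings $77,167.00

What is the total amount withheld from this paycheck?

$127.52

Regional Income Tax: taxable = $2,110.00 − 3×$60.00 = $1,930.00
  $60.20 + 12.4% × ($1,930.00 − $1,400.00) = $60.20 + 12.4% × $530.00 = $125.92
Medical Insurance Levy: cap $77,360.00 − YTD $77,167.00 = $193.00 subject; 0.83% × $193.00 = $1.60
Total: $125.92 + $1.60 = $127.52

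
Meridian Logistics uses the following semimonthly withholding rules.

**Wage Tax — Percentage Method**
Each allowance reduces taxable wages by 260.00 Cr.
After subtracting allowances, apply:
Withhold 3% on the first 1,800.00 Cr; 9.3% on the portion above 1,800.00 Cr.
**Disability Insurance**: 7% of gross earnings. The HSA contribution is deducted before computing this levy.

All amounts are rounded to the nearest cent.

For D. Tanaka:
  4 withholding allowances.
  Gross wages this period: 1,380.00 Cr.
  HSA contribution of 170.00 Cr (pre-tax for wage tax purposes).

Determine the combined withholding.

89.80 Cr

Wage Tax: taxable = 1,380.00 Cr − 170.00 Cr − 4×260.00 Cr = 170.00 Cr
  3% × 170.00 Cr = 5.10 Cr
Disability Insurance: 7% × 1,210.00 Cr = 84.70 Cr
Total: 5.10 Cr + 84.70 Cr = 89.80 Cr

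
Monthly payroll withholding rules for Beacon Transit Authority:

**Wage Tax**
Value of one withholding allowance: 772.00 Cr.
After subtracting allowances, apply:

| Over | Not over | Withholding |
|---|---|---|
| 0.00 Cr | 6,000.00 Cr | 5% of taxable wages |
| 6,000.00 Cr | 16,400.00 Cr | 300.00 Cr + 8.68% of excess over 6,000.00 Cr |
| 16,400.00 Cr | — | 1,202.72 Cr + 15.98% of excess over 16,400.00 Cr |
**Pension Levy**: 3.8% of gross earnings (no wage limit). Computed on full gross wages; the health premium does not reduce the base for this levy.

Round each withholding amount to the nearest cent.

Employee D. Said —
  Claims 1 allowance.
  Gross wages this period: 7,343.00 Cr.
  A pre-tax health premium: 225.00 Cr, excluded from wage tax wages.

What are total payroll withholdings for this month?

Wage Tax: taxable = 7,343.00 Cr − 225.00 Cr − 1×772.00 Cr = 6,346.00 Cr
  300.00 Cr + 8.68% × (6,346.00 Cr − 6,000.00 Cr) = 300.00 Cr + 8.68% × 346.00 Cr = 330.03 Cr
Pension Levy: 3.8% × 7,343.00 Cr = 279.03 Cr
Total: 330.03 Cr + 279.03 Cr = 609.06 Cr

609.06 Cr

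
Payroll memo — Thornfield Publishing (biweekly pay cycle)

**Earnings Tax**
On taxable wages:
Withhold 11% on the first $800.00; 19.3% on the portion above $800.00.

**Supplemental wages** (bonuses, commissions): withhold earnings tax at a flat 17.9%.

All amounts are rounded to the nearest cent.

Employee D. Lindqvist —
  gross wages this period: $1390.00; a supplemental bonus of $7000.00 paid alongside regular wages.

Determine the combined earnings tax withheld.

Earnings Tax: taxable = $1390.00
  $88.00 + 19.3% × ($1390.00 − $800.00) = $88.00 + 19.3% × $590.00 = $201.87
Supplemental (17.9% flat on bonus): 17.9% × $7000.00 = $1253.00
Total earnings tax: $201.87 + $1253.00 = $1454.87

$1454.87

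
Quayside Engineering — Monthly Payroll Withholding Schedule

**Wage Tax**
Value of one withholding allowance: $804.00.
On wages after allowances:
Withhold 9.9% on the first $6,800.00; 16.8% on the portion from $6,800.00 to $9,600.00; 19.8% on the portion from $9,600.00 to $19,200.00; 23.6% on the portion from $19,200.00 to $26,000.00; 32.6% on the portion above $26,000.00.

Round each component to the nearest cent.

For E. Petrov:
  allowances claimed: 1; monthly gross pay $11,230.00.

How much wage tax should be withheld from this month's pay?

$1,307.15

Wage Tax: taxable = $11,230.00 − 1×$804.00 = $10,426.00
  $1,143.60 + 19.8% × ($10,426.00 − $9,600.00) = $1,143.60 + 19.8% × $826.00 = $1,307.15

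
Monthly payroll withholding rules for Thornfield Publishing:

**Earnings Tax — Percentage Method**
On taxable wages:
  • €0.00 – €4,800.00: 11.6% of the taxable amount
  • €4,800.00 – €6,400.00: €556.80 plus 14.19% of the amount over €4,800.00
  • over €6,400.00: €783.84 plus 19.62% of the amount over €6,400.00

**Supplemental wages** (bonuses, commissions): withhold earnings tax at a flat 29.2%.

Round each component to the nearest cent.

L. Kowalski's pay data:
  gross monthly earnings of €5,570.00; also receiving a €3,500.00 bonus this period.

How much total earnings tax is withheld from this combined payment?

€1,688.06

Earnings Tax: taxable = €5,570.00
  €556.80 + 14.19% × (€5,570.00 − €4,800.00) = €556.80 + 14.19% × €770.00 = €666.06
Supplemental (29.2% flat on bonus): 29.2% × €3,500.00 = €1,022.00
Total earnings tax: €666.06 + €1,022.00 = €1,688.06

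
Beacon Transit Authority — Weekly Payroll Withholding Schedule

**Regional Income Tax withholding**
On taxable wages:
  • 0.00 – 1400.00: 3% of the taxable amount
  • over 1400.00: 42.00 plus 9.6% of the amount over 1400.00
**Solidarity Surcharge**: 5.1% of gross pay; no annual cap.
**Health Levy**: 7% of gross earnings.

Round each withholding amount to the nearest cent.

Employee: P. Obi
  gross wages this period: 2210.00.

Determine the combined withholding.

387.17

Regional Income Tax: taxable = 2210.00
  42.00 + 9.6% × (2210.00 − 1400.00) = 42.00 + 9.6% × 810.00 = 119.76
Solidarity Surcharge: 5.1% × 2210.00 = 112.71
Health Levy: 7% × 2210.00 = 154.70
Total: 119.76 + 112.71 + 154.70 = 387.17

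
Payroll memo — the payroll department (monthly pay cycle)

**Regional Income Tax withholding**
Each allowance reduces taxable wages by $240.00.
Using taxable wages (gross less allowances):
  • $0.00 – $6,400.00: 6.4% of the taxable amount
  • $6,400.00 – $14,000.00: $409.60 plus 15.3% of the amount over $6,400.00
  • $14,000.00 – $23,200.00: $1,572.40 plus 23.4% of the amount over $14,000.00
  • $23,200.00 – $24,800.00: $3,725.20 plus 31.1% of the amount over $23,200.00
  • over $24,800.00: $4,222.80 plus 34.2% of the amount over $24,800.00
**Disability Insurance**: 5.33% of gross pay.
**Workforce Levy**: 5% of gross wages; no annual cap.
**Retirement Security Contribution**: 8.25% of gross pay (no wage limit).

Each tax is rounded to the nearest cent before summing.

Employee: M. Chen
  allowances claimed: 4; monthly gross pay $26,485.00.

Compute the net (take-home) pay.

Regional Income Tax: taxable = $26,485.00 − 4×$240.00 = $25,525.00
  $4,222.80 + 34.2% × ($25,525.00 − $24,800.00) = $4,222.80 + 34.2% × $725.00 = $4,470.75
Disability Insurance: 5.33% × $26,485.00 = $1,411.65
Workforce Levy: 5% × $26,485.00 = $1,324.25
Retirement Security Contribution: 8.25% × $26,485.00 = $2,185.01
Total withheld: $4,470.75 + $1,411.65 + $1,324.25 + $2,185.01 = $9,391.66
Net pay: $26,485.00 − $9,391.66 = $17,093.34

$17,093.34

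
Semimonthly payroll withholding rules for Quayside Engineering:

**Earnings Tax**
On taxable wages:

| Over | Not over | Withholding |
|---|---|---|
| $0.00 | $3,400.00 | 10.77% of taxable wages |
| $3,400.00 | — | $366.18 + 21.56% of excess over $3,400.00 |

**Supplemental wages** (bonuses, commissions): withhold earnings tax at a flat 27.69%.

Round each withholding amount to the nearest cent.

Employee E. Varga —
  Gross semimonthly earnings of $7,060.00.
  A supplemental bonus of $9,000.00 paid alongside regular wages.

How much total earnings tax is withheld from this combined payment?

$3,647.38

Earnings Tax: taxable = $7,060.00
  $366.18 + 21.56% × ($7,060.00 − $3,400.00) = $366.18 + 21.56% × $3,660.00 = $1,155.28
Supplemental (27.69% flat on bonus): 27.69% × $9,000.00 = $2,492.10
Total earnings tax: $1,155.28 + $2,492.10 = $3,647.38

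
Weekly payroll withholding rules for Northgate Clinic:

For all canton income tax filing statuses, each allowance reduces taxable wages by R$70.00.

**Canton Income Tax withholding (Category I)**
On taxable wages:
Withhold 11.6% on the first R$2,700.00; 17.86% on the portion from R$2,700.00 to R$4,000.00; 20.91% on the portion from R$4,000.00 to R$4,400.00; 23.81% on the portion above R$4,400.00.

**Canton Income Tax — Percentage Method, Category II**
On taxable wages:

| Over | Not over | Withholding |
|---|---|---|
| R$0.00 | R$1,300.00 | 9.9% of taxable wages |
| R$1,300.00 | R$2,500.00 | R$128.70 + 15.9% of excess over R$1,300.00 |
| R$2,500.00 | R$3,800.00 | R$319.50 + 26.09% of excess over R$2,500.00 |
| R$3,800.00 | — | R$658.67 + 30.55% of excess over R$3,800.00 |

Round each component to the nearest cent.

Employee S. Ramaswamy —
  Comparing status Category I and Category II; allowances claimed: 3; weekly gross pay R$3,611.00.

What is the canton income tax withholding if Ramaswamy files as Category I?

Canton Income Tax (Category I): taxable = R$3,611.00 − 3×R$70.00 = R$3,401.00
  R$313.20 + 17.86% × (R$3,401.00 − R$2,700.00) = R$313.20 + 17.86% × R$701.00 = R$438.40

R$438.40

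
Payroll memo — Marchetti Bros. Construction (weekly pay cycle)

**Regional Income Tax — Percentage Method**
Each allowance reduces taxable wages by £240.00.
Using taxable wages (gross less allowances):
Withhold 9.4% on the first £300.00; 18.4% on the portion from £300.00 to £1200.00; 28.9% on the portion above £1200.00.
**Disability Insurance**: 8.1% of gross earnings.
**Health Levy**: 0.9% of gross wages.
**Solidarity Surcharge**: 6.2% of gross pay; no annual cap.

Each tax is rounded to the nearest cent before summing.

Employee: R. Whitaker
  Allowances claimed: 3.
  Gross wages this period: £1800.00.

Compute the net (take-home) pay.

Regional Income Tax: taxable = £1800.00 − 3×£240.00 = £1080.00
  £28.20 + 18.4% × (£1080.00 − £300.00) = £28.20 + 18.4% × £780.00 = £171.72
Disability Insurance: 8.1% × £1800.00 = £145.80
Health Levy: 0.9% × £1800.00 = £16.20
Solidarity Surcharge: 6.2% × £1800.00 = £111.60
Total withheld: £171.72 + £145.80 + £16.20 + £111.60 = £445.32
Net pay: £1800.00 − £445.32 = £1354.68

£1354.68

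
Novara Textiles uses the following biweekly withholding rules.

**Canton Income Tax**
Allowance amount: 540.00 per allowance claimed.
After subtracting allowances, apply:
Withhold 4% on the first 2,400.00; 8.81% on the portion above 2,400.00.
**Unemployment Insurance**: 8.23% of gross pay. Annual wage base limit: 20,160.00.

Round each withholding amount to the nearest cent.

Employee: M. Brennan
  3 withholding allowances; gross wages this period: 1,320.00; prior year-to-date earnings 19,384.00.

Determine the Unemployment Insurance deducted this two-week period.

Unemployment Insurance: cap 20,160.00 − YTD 19,384.00 = 776.00 subject; 8.23% × 776.00 = 63.86

63.86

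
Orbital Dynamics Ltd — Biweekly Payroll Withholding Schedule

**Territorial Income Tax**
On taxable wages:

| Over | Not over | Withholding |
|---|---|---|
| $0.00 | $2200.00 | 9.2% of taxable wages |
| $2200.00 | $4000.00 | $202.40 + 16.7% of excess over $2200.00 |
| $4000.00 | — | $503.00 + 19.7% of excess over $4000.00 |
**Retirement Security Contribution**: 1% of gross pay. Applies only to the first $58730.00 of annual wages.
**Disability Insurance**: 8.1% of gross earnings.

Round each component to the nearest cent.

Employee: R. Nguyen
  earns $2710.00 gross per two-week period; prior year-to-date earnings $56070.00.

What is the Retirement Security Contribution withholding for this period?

Retirement Security Contribution: cap $58730.00 − YTD $56070.00 = $2660.00 subject; 1% × $2660.00 = $26.60

$26.60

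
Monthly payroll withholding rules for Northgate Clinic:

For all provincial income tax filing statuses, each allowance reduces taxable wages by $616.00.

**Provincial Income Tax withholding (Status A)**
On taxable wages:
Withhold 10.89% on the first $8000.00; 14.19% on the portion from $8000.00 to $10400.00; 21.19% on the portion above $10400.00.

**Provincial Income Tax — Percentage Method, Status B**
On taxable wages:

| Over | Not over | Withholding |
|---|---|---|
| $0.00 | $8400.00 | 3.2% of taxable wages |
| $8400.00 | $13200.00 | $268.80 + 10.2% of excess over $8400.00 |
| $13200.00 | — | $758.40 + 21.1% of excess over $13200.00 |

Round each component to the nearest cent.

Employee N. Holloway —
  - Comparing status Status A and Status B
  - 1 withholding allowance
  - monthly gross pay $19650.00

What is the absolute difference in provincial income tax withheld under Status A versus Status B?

Provincial Income Tax (Status A): taxable = $19650.00 − 1×$616.00 = $19034.00
  $1211.76 + 21.19% × ($19034.00 − $10400.00) = $1211.76 + 21.19% × $8634.00 = $3041.30
Provincial Income Tax (Status B): taxable = $19650.00 − 1×$616.00 = $19034.00
  $758.40 + 21.1% × ($19034.00 − $13200.00) = $758.40 + 21.1% × $5834.00 = $1989.37
Difference: |$3041.30 − $1989.37| = $1051.93 (higher under Status A)

$1051.93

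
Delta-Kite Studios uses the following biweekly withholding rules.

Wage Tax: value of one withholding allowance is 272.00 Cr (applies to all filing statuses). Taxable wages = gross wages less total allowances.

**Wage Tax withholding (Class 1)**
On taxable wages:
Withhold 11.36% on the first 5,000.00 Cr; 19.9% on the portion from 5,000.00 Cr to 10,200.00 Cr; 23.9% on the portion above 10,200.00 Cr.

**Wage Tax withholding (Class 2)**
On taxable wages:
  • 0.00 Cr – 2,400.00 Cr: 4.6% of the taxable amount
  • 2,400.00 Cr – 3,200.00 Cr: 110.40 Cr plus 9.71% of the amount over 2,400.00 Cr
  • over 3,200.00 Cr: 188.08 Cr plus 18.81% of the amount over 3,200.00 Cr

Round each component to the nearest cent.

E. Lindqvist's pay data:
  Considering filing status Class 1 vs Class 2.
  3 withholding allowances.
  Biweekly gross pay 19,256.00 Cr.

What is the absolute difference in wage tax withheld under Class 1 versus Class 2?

Wage Tax (Class 1): taxable = 19,256.00 Cr − 3×272.00 Cr = 18,440.00 Cr
  1,602.80 Cr + 23.9% × (18,440.00 Cr − 10,200.00 Cr) = 1,602.80 Cr + 23.9% × 8,240.00 Cr = 3,572.16 Cr
Wage Tax (Class 2): taxable = 19,256.00 Cr − 3×272.00 Cr = 18,440.00 Cr
  188.08 Cr + 18.81% × (18,440.00 Cr − 3,200.00 Cr) = 188.08 Cr + 18.81% × 15,240.00 Cr = 3,054.72 Cr
Difference: |3,572.16 Cr − 3,054.72 Cr| = 517.44 Cr (higher under Class 1)

517.44 Cr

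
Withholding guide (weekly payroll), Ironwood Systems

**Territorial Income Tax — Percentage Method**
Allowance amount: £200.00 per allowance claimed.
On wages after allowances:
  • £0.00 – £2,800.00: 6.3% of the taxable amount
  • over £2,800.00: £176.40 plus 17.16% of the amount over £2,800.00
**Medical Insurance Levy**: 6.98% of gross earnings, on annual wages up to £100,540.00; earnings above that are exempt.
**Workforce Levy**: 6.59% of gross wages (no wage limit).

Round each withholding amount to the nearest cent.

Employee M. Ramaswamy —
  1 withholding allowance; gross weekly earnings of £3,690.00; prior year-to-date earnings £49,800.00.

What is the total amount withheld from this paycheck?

£795.53

Territorial Income Tax: taxable = £3,690.00 − 1×£200.00 = £3,490.00
  £176.40 + 17.16% × (£3,490.00 − £2,800.00) = £176.40 + 17.16% × £690.00 = £294.80
Medical Insurance Levy: 6.98% × £3,690.00 = £257.56
Workforce Levy: 6.59% × £3,690.00 = £243.17
Total: £294.80 + £257.56 + £243.17 = £795.53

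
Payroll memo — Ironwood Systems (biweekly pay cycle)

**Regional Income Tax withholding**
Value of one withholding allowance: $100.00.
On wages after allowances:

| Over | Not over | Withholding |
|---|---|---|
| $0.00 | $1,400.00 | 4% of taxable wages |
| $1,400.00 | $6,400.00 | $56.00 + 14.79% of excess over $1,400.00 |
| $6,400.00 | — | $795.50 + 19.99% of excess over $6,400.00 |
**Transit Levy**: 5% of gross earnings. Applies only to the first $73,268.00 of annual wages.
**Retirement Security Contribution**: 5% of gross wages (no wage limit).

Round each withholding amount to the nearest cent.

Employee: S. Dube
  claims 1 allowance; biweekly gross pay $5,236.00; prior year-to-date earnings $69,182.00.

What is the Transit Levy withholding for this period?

Transit Levy: cap $73,268.00 − YTD $69,182.00 = $4,086.00 subject; 5% × $4,086.00 = $204.30

$204.30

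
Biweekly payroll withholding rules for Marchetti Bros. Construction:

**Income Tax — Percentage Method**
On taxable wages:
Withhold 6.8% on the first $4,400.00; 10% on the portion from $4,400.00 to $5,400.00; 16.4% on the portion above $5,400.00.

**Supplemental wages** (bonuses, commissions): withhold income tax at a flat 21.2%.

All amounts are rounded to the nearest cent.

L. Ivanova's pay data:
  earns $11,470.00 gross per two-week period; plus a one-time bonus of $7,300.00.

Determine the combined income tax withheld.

$2,942.28

Income Tax: taxable = $11,470.00
  $399.20 + 16.4% × ($11,470.00 − $5,400.00) = $399.20 + 16.4% × $6,070.00 = $1,394.68
Supplemental (21.2% flat on bonus): 21.2% × $7,300.00 = $1,547.60
Total income tax: $1,394.68 + $1,547.60 = $2,942.28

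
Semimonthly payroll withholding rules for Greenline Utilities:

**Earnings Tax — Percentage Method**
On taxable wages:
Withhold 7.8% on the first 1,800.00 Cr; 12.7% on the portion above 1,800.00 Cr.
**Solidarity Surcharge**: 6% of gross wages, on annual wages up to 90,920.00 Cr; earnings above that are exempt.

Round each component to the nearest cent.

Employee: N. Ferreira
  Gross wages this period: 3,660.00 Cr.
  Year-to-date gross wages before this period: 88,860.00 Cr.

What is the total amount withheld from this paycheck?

500.22 Cr

Earnings Tax: taxable = 3,660.00 Cr
  140.40 Cr + 12.7% × (3,660.00 Cr − 1,800.00 Cr) = 140.40 Cr + 12.7% × 1,860.00 Cr = 376.62 Cr
Solidarity Surcharge: cap 90,920.00 Cr − YTD 88,860.00 Cr = 2,060.00 Cr subject; 6% × 2,060.00 Cr = 123.60 Cr
Total: 376.62 Cr + 123.60 Cr = 500.22 Cr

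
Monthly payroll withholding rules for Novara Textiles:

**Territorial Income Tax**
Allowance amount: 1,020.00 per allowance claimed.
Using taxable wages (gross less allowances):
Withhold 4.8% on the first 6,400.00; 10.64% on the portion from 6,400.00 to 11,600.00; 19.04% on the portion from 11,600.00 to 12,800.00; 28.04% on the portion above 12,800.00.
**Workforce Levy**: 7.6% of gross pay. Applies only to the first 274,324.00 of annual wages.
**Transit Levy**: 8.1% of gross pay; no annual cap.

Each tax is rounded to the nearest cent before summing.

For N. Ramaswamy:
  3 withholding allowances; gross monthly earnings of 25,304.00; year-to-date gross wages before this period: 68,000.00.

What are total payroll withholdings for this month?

7,709.78

Territorial Income Tax: taxable = 25,304.00 − 3×1,020.00 = 22,244.00
  1,088.96 + 28.04% × (22,244.00 − 12,800.00) = 1,088.96 + 28.04% × 9,444.00 = 3,737.06
Workforce Levy: 7.6% × 25,304.00 = 1,923.10
Transit Levy: 8.1% × 25,304.00 = 2,049.62
Total: 3,737.06 + 1,923.10 + 2,049.62 = 7,709.78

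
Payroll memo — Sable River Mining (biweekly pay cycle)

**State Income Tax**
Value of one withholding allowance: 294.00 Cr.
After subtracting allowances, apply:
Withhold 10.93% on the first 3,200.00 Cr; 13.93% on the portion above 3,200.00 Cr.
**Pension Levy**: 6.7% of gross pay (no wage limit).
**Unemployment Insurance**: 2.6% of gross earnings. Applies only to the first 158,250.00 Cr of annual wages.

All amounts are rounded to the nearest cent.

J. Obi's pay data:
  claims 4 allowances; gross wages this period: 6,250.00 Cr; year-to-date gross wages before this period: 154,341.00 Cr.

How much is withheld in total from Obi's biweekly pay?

1,131.19 Cr

State Income Tax: taxable = 6,250.00 Cr − 4×294.00 Cr = 5,074.00 Cr
  349.76 Cr + 13.93% × (5,074.00 Cr − 3,200.00 Cr) = 349.76 Cr + 13.93% × 1,874.00 Cr = 610.81 Cr
Pension Levy: 6.7% × 6,250.00 Cr = 418.75 Cr
Unemployment Insurance: cap 158,250.00 Cr − YTD 154,341.00 Cr = 3,909.00 Cr subject; 2.6% × 3,909.00 Cr = 101.63 Cr
Total: 610.81 Cr + 418.75 Cr + 101.63 Cr = 1,131.19 Cr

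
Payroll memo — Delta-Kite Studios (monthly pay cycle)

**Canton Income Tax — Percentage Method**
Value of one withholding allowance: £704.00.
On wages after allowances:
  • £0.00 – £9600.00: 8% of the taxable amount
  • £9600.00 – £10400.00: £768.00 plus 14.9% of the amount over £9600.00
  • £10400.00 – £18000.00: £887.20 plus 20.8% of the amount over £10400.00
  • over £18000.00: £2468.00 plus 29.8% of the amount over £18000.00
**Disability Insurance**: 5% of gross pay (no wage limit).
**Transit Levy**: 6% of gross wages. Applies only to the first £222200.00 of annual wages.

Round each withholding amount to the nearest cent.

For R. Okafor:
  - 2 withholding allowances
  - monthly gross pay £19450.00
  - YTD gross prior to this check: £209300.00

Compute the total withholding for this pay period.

Canton Income Tax: taxable = £19450.00 − 2×£704.00 = £18042.00
  £2468.00 + 29.8% × (£18042.00 − £18000.00) = £2468.00 + 29.8% × £42.00 = £2480.52
Disability Insurance: 5% × £19450.00 = £972.50
Transit Levy: cap £222200.00 − YTD £209300.00 = £12900.00 subject; 6% × £12900.00 = £774.00
Total: £2480.52 + £972.50 + £774.00 = £4227.02

£4227.02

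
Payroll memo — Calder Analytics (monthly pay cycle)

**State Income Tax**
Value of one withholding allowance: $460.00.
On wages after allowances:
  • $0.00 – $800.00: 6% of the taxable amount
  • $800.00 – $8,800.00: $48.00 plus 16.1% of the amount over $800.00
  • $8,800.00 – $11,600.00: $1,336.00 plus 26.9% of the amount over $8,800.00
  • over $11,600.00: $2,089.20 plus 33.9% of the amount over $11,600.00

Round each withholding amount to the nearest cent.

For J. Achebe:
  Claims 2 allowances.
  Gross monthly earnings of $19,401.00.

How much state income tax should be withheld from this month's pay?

State Income Tax: taxable = $19,401.00 − 2×$460.00 = $18,481.00
  $2,089.20 + 33.9% × ($18,481.00 − $11,600.00) = $2,089.20 + 33.9% × $6,881.00 = $4,421.86

$4,421.86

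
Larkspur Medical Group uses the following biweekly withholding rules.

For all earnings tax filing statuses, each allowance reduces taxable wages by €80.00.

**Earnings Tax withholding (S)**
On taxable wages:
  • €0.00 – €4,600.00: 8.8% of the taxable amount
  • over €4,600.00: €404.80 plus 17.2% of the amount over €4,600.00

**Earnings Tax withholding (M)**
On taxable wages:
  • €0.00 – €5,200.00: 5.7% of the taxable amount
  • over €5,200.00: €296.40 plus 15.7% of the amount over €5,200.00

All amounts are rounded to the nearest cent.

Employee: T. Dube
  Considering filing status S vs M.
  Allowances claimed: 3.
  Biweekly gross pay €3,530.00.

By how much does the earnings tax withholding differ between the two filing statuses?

Earnings Tax (S): taxable = €3,530.00 − 3×€80.00 = €3,290.00
  8.8% × €3,290.00 = €289.52
Earnings Tax (M): taxable = €3,530.00 − 3×€80.00 = €3,290.00
  5.7% × €3,290.00 = €187.53
Difference: |€289.52 − €187.53| = €101.99 (higher under S)

€101.99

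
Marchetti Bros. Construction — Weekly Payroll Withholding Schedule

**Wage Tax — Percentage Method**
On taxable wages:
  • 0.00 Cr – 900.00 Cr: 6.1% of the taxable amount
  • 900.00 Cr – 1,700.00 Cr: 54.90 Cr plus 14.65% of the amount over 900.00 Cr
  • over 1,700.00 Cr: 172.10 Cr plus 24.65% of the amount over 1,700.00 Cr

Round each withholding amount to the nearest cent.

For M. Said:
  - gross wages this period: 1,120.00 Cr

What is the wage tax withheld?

Wage Tax: taxable = 1,120.00 Cr
  54.90 Cr + 14.65% × (1,120.00 Cr − 900.00 Cr) = 54.90 Cr + 14.65% × 220.00 Cr = 87.13 Cr

87.13 Cr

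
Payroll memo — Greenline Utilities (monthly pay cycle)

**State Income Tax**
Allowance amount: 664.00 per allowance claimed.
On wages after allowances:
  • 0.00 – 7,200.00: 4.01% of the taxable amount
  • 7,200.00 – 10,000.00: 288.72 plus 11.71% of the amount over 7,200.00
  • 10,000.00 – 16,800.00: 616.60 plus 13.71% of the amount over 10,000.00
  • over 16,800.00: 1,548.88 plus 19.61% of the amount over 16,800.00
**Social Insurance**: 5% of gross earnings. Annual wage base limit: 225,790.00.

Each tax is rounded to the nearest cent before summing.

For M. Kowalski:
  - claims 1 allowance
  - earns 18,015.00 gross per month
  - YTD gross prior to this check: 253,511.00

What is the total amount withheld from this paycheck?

State Income Tax: taxable = 18,015.00 − 1×664.00 = 17,351.00
  1,548.88 + 19.61% × (17,351.00 − 16,800.00) = 1,548.88 + 19.61% × 551.00 = 1,656.93
Social Insurance: YTD 253,511.00 ≥ cap 225,790.00 → 0.00
Total: 1,656.93 + 0.00 = 1,656.93

1,656.93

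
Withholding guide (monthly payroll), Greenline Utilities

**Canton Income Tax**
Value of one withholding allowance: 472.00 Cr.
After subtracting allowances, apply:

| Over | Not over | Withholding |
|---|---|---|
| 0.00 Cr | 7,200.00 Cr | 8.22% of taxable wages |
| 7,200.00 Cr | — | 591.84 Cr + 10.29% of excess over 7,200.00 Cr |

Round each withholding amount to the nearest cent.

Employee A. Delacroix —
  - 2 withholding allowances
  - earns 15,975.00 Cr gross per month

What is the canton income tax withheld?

Canton Income Tax: taxable = 15,975.00 Cr − 2×472.00 Cr = 15,031.00 Cr
  591.84 Cr + 10.29% × (15,031.00 Cr − 7,200.00 Cr) = 591.84 Cr + 10.29% × 7,831.00 Cr = 1,397.65 Cr

1,397.65 Cr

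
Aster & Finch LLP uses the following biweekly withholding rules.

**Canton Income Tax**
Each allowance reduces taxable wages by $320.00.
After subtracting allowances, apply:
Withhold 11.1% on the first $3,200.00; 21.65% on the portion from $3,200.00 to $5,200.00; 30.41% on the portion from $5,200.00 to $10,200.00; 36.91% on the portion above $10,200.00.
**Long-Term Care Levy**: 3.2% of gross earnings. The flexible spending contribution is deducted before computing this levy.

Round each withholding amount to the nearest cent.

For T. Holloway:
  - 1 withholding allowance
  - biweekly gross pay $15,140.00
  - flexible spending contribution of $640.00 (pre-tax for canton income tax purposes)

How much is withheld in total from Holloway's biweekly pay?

$4,241.72

Canton Income Tax: taxable = $15,140.00 − $640.00 − 1×$320.00 = $14,180.00
  $2,308.70 + 36.91% × ($14,180.00 − $10,200.00) = $2,308.70 + 36.91% × $3,980.00 = $3,777.72
Long-Term Care Levy: 3.2% × $14,500.00 = $464.00
Total: $3,777.72 + $464.00 = $4,241.72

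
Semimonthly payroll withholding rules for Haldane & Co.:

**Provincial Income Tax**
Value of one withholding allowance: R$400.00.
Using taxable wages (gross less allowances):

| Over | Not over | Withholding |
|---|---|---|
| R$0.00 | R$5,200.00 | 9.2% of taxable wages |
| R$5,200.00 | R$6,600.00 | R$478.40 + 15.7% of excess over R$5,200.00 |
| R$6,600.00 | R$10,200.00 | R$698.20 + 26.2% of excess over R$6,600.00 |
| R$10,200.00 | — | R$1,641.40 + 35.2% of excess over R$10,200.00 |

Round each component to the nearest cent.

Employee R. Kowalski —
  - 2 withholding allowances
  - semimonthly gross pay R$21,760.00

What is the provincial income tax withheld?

R$5,428.92

Provincial Income Tax: taxable = R$21,760.00 − 2×R$400.00 = R$20,960.00
  R$1,641.40 + 35.2% × (R$20,960.00 − R$10,200.00) = R$1,641.40 + 35.2% × R$10,760.00 = R$5,428.92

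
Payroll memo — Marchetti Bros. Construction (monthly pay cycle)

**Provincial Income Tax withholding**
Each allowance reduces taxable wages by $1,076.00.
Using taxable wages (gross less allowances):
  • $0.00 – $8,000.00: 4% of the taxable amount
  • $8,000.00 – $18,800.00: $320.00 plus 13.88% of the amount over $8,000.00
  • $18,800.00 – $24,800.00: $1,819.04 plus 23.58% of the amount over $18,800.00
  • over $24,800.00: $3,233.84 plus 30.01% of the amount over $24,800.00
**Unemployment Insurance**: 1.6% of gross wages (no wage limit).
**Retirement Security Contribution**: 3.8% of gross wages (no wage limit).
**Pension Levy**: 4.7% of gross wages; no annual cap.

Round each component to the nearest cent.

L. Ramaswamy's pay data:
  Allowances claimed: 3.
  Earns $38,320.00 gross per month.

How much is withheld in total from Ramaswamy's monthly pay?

$10,192.79

Provincial Income Tax: taxable = $38,320.00 − 3×$1,076.00 = $35,092.00
  $3,233.84 + 30.01% × ($35,092.00 − $24,800.00) = $3,233.84 + 30.01% × $10,292.00 = $6,322.47
Unemployment Insurance: 1.6% × $38,320.00 = $613.12
Retirement Security Contribution: 3.8% × $38,320.00 = $1,456.16
Pension Levy: 4.7% × $38,320.00 = $1,801.04
Total: $6,322.47 + $613.12 + $1,456.16 + $1,801.04 = $10,192.79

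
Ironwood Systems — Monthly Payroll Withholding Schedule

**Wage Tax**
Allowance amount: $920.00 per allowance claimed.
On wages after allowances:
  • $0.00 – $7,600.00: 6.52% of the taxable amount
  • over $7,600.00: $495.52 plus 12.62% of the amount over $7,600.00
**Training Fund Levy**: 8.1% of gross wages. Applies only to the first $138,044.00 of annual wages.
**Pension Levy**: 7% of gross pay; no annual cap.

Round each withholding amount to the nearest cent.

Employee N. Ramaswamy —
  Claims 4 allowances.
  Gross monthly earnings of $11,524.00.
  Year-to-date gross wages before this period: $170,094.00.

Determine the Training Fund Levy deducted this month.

Training Fund Levy: YTD $170,094.00 ≥ cap $138,044.00 → $0.00

$0.00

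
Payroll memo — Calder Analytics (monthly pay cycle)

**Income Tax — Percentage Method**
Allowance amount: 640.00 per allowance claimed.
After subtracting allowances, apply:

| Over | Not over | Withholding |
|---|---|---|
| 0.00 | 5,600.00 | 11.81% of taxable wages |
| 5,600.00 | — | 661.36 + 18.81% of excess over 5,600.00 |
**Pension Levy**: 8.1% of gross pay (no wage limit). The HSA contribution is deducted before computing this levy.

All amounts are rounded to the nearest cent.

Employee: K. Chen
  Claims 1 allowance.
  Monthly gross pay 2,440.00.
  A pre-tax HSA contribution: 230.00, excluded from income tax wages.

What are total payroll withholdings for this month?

Income Tax: taxable = 2,440.00 − 230.00 − 1×640.00 = 1,570.00
  11.81% × 1,570.00 = 185.42
Pension Levy: 8.1% × 2,210.00 = 179.01
Total: 185.42 + 179.01 = 364.43

364.43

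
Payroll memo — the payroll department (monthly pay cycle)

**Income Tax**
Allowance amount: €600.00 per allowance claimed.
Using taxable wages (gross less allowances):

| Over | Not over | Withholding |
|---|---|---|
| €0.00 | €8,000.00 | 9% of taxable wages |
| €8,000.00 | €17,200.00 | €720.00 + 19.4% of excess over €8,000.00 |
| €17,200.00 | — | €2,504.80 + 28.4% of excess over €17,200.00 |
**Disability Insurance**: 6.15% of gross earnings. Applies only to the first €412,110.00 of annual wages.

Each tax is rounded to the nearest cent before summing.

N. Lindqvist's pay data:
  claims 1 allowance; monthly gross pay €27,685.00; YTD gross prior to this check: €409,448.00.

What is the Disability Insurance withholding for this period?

€163.71

Disability Insurance: cap €412,110.00 − YTD €409,448.00 = €2,662.00 subject; 6.15% × €2,662.00 = €163.71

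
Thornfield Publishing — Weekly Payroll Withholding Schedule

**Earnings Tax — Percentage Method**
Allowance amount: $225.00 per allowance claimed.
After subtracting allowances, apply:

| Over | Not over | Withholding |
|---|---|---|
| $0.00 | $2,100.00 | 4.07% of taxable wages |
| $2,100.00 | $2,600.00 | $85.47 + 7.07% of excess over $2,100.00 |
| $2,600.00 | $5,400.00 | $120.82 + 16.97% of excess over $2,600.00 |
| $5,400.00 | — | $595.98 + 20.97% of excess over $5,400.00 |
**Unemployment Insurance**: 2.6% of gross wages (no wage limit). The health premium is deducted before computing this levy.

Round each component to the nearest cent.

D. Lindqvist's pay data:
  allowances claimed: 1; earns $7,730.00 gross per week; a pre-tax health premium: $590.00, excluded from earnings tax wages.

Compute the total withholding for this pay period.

$1,099.32

Earnings Tax: taxable = $7,730.00 − $590.00 − 1×$225.00 = $6,915.00
  $595.98 + 20.97% × ($6,915.00 − $5,400.00) = $595.98 + 20.97% × $1,515.00 = $913.68
Unemployment Insurance: 2.6% × $7,140.00 = $185.64
Total: $913.68 + $185.64 = $1,099.32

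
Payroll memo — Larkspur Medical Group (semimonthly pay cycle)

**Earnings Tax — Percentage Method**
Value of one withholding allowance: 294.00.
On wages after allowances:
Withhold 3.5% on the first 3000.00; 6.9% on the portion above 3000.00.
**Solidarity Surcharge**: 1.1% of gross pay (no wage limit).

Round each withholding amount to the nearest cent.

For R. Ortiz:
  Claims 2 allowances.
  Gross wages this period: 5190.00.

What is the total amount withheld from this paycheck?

Earnings Tax: taxable = 5190.00 − 2×294.00 = 4602.00
  105.00 + 6.9% × (4602.00 − 3000.00) = 105.00 + 6.9% × 1602.00 = 215.54
Solidarity Surcharge: 1.1% × 5190.00 = 57.09
Total: 215.54 + 57.09 = 272.63

272.63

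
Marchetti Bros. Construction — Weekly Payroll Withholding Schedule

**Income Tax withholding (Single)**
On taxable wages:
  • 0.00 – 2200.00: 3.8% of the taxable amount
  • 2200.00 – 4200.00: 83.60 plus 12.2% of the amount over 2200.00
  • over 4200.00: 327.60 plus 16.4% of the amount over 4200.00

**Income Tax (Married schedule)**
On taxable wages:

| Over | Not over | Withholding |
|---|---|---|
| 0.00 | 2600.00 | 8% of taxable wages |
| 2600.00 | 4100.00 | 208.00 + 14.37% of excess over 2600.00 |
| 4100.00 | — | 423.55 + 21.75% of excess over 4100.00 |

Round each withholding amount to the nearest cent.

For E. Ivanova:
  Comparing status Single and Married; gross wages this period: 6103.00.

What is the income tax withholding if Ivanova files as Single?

Income Tax (Single): taxable = 6103.00
  327.60 + 16.4% × (6103.00 − 4200.00) = 327.60 + 16.4% × 1903.00 = 639.69

639.69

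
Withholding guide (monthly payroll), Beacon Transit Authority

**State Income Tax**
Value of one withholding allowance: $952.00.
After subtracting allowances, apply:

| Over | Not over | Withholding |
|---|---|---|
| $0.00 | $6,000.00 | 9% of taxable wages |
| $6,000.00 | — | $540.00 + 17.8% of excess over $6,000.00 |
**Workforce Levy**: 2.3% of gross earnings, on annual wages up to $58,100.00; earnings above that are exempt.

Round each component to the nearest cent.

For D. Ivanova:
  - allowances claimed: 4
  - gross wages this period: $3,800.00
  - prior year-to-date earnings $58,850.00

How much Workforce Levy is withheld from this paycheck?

$0.00

Workforce Levy: YTD $58,850.00 ≥ cap $58,100.00 → $0.00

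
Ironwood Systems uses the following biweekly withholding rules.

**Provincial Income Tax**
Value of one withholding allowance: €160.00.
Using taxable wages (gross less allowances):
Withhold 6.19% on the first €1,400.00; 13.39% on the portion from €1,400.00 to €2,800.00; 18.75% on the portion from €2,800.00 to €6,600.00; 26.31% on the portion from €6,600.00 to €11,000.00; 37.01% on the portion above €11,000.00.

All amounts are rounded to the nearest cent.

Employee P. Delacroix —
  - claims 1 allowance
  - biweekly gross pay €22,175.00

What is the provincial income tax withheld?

Provincial Income Tax: taxable = €22,175.00 − 1×€160.00 = €22,015.00
  €2,144.26 + 37.01% × (€22,015.00 − €11,000.00) = €2,144.26 + 37.01% × €11,015.00 = €6,220.91

€6,220.91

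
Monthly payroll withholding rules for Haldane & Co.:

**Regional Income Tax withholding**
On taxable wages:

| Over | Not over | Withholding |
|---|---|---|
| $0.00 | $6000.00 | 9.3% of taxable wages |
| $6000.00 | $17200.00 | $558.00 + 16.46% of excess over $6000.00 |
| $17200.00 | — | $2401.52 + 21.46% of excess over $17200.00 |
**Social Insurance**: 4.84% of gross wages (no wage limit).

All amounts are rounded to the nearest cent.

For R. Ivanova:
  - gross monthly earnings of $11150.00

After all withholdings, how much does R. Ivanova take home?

Regional Income Tax: taxable = $11150.00
  $558.00 + 16.46% × ($11150.00 − $6000.00) = $558.00 + 16.46% × $5150.00 = $1405.69
Social Insurance: 4.84% × $11150.00 = $539.66
Total withheld: $1405.69 + $539.66 = $1945.35
Net pay: $11150.00 − $1945.35 = $9204.65

$9204.65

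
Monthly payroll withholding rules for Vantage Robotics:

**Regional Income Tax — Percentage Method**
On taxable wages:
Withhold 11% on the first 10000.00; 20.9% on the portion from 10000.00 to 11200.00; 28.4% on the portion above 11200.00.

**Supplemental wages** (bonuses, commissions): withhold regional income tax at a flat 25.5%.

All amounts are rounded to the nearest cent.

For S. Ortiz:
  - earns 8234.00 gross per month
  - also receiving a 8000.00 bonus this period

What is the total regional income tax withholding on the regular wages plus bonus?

Regional Income Tax: taxable = 8234.00
  11% × 8234.00 = 905.74
Supplemental (25.5% flat on bonus): 25.5% × 8000.00 = 2040.00
Total regional income tax: 905.74 + 2040.00 = 2945.74

2945.74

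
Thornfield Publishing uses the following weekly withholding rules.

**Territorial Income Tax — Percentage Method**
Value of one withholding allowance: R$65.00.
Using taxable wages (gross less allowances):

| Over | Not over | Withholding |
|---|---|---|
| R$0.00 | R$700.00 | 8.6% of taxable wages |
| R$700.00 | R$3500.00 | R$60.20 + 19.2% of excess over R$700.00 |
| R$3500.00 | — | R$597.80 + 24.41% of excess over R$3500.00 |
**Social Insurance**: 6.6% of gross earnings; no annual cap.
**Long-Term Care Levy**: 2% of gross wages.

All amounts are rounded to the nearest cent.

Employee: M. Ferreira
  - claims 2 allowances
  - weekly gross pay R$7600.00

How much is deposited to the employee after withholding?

R$5379.52

Territorial Income Tax: taxable = R$7600.00 − 2×R$65.00 = R$7470.00
  R$597.80 + 24.41% × (R$7470.00 − R$3500.00) = R$597.80 + 24.41% × R$3970.00 = R$1566.88
Social Insurance: 6.6% × R$7600.00 = R$501.60
Long-Term Care Levy: 2% × R$7600.00 = R$152.00
Total withheld: R$1566.88 + R$501.60 + R$152.00 = R$2220.48
Net pay: R$7600.00 − R$2220.48 = R$5379.52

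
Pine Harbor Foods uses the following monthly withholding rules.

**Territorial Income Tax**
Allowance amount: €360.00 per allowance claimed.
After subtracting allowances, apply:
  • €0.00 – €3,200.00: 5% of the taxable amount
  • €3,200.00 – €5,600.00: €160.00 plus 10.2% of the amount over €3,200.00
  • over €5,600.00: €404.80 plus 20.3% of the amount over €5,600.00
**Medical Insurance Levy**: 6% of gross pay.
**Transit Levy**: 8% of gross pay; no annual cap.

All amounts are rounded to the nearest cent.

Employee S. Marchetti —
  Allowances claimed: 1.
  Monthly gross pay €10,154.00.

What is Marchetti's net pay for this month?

€7,476.26

Territorial Income Tax: taxable = €10,154.00 − 1×€360.00 = €9,794.00
  €404.80 + 20.3% × (€9,794.00 − €5,600.00) = €404.80 + 20.3% × €4,194.00 = €1,256.18
Medical Insurance Levy: 6% × €10,154.00 = €609.24
Transit Levy: 8% × €10,154.00 = €812.32
Total withheld: €1,256.18 + €609.24 + €812.32 = €2,677.74
Net pay: €10,154.00 − €2,677.74 = €7,476.26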